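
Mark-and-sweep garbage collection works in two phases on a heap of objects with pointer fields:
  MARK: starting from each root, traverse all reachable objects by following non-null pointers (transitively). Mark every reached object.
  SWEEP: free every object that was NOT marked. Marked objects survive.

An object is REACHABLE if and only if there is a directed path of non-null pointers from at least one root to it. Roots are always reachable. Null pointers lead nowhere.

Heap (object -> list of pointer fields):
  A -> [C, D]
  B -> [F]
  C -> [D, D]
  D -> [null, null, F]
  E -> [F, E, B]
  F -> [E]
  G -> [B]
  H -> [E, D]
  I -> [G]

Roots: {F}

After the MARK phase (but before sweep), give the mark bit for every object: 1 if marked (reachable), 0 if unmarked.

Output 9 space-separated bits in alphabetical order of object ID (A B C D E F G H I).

Roots: F
Mark F: refs=E, marked=F
Mark E: refs=F E B, marked=E F
Mark B: refs=F, marked=B E F
Unmarked (collected): A C D G H I

Answer: 0 1 0 0 1 1 0 0 0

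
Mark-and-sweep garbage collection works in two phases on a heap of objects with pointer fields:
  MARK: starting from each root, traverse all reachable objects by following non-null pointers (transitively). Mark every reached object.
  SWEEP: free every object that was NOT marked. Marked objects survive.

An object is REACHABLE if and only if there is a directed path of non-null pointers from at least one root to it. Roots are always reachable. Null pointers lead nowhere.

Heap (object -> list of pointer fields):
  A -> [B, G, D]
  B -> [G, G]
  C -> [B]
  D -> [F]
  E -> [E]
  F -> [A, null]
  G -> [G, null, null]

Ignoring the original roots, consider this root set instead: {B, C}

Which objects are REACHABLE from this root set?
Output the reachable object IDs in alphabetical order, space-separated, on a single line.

Answer: B C G

Derivation:
Roots: B C
Mark B: refs=G G, marked=B
Mark C: refs=B, marked=B C
Mark G: refs=G null null, marked=B C G
Unmarked (collected): A D E F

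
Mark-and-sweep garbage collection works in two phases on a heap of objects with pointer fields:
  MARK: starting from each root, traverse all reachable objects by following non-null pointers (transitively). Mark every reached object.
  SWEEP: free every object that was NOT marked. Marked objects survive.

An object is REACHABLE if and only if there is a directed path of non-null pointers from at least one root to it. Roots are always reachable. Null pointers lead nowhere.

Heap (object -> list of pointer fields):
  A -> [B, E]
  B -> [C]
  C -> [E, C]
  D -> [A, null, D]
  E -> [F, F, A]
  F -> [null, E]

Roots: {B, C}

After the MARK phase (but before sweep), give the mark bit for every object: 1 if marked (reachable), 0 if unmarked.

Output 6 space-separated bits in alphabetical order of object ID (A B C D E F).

Roots: B C
Mark B: refs=C, marked=B
Mark C: refs=E C, marked=B C
Mark E: refs=F F A, marked=B C E
Mark F: refs=null E, marked=B C E F
Mark A: refs=B E, marked=A B C E F
Unmarked (collected): D

Answer: 1 1 1 0 1 1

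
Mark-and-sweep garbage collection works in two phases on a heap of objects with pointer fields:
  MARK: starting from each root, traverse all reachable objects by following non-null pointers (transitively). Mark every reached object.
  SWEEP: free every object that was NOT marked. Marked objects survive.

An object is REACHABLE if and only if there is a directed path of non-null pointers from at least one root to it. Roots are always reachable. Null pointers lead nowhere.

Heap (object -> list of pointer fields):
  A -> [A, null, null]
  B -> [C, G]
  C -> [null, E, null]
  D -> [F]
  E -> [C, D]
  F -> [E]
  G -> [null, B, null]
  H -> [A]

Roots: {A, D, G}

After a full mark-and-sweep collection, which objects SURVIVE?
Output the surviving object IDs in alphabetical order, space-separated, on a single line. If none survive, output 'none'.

Roots: A D G
Mark A: refs=A null null, marked=A
Mark D: refs=F, marked=A D
Mark G: refs=null B null, marked=A D G
Mark F: refs=E, marked=A D F G
Mark B: refs=C G, marked=A B D F G
Mark E: refs=C D, marked=A B D E F G
Mark C: refs=null E null, marked=A B C D E F G
Unmarked (collected): H

Answer: A B C D E F G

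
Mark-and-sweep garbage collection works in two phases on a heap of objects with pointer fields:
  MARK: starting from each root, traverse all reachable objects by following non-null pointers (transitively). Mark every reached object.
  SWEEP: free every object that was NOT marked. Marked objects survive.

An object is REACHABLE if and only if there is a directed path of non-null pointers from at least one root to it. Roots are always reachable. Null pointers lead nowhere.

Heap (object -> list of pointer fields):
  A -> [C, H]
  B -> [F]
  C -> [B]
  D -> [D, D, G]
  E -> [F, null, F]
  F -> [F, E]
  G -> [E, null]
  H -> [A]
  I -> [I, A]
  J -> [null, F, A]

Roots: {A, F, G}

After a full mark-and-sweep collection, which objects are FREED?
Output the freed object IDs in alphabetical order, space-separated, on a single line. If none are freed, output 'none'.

Answer: D I J

Derivation:
Roots: A F G
Mark A: refs=C H, marked=A
Mark F: refs=F E, marked=A F
Mark G: refs=E null, marked=A F G
Mark C: refs=B, marked=A C F G
Mark H: refs=A, marked=A C F G H
Mark E: refs=F null F, marked=A C E F G H
Mark B: refs=F, marked=A B C E F G H
Unmarked (collected): D I J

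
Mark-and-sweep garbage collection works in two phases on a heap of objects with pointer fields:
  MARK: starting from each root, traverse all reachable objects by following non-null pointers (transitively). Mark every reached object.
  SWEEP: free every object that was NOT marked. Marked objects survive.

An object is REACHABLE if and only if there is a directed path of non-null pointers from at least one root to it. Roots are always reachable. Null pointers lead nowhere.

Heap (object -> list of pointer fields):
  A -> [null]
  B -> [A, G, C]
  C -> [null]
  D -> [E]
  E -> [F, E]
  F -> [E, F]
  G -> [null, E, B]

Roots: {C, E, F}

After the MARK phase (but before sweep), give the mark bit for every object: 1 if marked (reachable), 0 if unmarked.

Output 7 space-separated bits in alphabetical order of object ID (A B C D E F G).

Roots: C E F
Mark C: refs=null, marked=C
Mark E: refs=F E, marked=C E
Mark F: refs=E F, marked=C E F
Unmarked (collected): A B D G

Answer: 0 0 1 0 1 1 0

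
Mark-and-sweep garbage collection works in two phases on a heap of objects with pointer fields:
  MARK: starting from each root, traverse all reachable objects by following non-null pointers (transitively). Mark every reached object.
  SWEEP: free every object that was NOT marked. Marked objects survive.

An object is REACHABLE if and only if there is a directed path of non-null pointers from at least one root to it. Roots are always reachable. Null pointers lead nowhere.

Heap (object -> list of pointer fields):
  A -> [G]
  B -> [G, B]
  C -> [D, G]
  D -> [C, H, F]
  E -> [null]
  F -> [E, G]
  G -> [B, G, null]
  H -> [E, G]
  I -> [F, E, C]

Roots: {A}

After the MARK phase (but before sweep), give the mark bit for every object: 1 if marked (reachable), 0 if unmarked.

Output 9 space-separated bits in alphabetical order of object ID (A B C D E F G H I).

Answer: 1 1 0 0 0 0 1 0 0

Derivation:
Roots: A
Mark A: refs=G, marked=A
Mark G: refs=B G null, marked=A G
Mark B: refs=G B, marked=A B G
Unmarked (collected): C D E F H I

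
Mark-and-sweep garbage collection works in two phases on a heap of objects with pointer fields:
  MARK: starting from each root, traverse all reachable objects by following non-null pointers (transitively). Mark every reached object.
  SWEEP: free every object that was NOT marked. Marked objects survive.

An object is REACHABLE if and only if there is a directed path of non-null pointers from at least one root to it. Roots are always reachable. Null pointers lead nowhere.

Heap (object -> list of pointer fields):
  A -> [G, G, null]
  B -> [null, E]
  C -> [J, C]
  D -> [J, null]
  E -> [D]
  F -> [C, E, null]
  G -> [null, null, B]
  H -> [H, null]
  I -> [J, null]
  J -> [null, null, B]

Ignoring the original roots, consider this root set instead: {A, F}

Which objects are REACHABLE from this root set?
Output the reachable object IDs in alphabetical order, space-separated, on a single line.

Answer: A B C D E F G J

Derivation:
Roots: A F
Mark A: refs=G G null, marked=A
Mark F: refs=C E null, marked=A F
Mark G: refs=null null B, marked=A F G
Mark C: refs=J C, marked=A C F G
Mark E: refs=D, marked=A C E F G
Mark B: refs=null E, marked=A B C E F G
Mark J: refs=null null B, marked=A B C E F G J
Mark D: refs=J null, marked=A B C D E F G J
Unmarked (collected): H I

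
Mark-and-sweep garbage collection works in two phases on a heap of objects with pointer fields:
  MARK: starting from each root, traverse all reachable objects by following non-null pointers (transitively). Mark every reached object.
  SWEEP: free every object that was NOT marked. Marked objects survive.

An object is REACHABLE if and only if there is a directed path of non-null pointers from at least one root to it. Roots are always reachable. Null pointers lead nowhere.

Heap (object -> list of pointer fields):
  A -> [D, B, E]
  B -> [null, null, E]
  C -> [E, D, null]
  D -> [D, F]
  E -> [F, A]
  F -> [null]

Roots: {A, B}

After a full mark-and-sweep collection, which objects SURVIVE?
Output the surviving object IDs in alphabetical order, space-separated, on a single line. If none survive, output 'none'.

Answer: A B D E F

Derivation:
Roots: A B
Mark A: refs=D B E, marked=A
Mark B: refs=null null E, marked=A B
Mark D: refs=D F, marked=A B D
Mark E: refs=F A, marked=A B D E
Mark F: refs=null, marked=A B D E F
Unmarked (collected): C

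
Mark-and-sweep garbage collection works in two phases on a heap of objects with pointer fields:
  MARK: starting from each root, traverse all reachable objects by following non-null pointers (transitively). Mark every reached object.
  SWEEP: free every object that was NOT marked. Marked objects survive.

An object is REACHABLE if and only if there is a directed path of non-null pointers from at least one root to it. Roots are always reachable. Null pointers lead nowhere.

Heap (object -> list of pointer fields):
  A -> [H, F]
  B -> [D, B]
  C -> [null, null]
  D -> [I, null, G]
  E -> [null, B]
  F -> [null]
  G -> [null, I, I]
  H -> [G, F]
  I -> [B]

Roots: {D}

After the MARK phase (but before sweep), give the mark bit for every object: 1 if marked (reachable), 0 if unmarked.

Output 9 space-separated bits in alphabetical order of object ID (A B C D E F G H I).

Answer: 0 1 0 1 0 0 1 0 1

Derivation:
Roots: D
Mark D: refs=I null G, marked=D
Mark I: refs=B, marked=D I
Mark G: refs=null I I, marked=D G I
Mark B: refs=D B, marked=B D G I
Unmarked (collected): A C E F H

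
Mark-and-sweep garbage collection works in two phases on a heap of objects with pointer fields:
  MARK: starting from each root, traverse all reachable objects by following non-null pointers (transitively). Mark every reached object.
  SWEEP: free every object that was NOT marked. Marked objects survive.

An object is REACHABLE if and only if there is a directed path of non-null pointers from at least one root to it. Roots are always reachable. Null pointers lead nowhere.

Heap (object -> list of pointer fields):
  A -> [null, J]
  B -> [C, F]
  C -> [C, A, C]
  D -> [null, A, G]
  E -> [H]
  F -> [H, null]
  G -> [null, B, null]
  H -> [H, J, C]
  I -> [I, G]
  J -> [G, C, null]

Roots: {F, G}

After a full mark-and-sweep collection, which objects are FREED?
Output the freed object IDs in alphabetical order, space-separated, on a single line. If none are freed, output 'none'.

Roots: F G
Mark F: refs=H null, marked=F
Mark G: refs=null B null, marked=F G
Mark H: refs=H J C, marked=F G H
Mark B: refs=C F, marked=B F G H
Mark J: refs=G C null, marked=B F G H J
Mark C: refs=C A C, marked=B C F G H J
Mark A: refs=null J, marked=A B C F G H J
Unmarked (collected): D E I

Answer: D E I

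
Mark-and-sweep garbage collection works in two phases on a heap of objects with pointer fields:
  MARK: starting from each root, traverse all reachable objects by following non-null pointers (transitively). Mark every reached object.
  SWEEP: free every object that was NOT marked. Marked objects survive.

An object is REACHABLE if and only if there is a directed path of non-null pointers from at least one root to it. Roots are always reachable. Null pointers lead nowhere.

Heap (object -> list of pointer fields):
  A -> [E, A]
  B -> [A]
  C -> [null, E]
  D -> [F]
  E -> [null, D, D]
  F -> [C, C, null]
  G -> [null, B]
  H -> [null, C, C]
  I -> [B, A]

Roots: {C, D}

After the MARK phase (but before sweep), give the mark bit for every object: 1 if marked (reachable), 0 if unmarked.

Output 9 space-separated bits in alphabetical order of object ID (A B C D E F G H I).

Roots: C D
Mark C: refs=null E, marked=C
Mark D: refs=F, marked=C D
Mark E: refs=null D D, marked=C D E
Mark F: refs=C C null, marked=C D E F
Unmarked (collected): A B G H I

Answer: 0 0 1 1 1 1 0 0 0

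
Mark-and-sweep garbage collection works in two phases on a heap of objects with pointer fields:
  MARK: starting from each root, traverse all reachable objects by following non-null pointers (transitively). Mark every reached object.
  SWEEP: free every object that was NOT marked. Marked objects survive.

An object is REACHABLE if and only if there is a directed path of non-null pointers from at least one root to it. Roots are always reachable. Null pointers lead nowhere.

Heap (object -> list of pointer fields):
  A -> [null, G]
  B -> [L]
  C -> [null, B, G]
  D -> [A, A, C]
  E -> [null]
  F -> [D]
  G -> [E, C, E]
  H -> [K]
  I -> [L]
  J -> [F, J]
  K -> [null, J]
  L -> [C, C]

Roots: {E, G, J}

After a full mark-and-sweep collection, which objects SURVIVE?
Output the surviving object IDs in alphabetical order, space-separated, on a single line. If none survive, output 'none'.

Answer: A B C D E F G J L

Derivation:
Roots: E G J
Mark E: refs=null, marked=E
Mark G: refs=E C E, marked=E G
Mark J: refs=F J, marked=E G J
Mark C: refs=null B G, marked=C E G J
Mark F: refs=D, marked=C E F G J
Mark B: refs=L, marked=B C E F G J
Mark D: refs=A A C, marked=B C D E F G J
Mark L: refs=C C, marked=B C D E F G J L
Mark A: refs=null G, marked=A B C D E F G J L
Unmarked (collected): H I K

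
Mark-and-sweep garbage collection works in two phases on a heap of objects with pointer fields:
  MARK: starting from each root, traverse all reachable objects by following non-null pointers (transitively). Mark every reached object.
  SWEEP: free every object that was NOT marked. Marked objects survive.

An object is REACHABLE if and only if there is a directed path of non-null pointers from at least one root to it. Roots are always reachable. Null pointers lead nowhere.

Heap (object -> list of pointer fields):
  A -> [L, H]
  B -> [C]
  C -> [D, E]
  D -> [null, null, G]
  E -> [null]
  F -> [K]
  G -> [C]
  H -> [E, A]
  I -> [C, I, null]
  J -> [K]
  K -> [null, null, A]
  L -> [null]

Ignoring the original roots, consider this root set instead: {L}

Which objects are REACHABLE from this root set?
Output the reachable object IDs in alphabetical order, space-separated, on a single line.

Answer: L

Derivation:
Roots: L
Mark L: refs=null, marked=L
Unmarked (collected): A B C D E F G H I J K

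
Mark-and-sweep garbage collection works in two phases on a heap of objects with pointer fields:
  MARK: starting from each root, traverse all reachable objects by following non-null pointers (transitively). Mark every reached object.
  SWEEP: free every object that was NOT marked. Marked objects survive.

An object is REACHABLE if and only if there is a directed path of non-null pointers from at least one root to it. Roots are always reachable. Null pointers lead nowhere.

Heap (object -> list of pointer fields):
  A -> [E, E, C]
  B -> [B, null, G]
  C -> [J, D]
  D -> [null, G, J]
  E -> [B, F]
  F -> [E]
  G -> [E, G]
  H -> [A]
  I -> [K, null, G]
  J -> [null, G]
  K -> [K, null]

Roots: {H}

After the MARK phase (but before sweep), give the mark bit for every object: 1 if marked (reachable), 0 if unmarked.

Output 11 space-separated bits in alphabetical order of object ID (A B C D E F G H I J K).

Answer: 1 1 1 1 1 1 1 1 0 1 0

Derivation:
Roots: H
Mark H: refs=A, marked=H
Mark A: refs=E E C, marked=A H
Mark E: refs=B F, marked=A E H
Mark C: refs=J D, marked=A C E H
Mark B: refs=B null G, marked=A B C E H
Mark F: refs=E, marked=A B C E F H
Mark J: refs=null G, marked=A B C E F H J
Mark D: refs=null G J, marked=A B C D E F H J
Mark G: refs=E G, marked=A B C D E F G H J
Unmarked (collected): I K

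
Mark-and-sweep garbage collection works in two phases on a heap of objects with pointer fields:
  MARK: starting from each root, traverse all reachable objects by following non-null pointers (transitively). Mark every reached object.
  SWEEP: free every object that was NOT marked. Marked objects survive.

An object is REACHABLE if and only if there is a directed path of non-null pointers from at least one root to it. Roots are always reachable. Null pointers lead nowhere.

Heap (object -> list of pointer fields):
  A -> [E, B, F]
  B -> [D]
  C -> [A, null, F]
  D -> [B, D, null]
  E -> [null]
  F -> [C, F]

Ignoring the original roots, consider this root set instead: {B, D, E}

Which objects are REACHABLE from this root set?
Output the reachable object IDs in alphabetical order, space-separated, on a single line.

Roots: B D E
Mark B: refs=D, marked=B
Mark D: refs=B D null, marked=B D
Mark E: refs=null, marked=B D E
Unmarked (collected): A C F

Answer: B D E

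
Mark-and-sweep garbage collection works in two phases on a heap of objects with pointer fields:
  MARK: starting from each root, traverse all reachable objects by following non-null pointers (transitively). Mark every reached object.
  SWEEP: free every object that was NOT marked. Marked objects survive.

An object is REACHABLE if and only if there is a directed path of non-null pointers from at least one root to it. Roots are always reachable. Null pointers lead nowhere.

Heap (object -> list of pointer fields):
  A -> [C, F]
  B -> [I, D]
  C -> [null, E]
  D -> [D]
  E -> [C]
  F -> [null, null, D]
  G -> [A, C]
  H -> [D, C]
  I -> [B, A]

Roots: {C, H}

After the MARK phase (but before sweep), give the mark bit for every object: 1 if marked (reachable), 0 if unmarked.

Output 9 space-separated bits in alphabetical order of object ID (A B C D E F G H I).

Roots: C H
Mark C: refs=null E, marked=C
Mark H: refs=D C, marked=C H
Mark E: refs=C, marked=C E H
Mark D: refs=D, marked=C D E H
Unmarked (collected): A B F G I

Answer: 0 0 1 1 1 0 0 1 0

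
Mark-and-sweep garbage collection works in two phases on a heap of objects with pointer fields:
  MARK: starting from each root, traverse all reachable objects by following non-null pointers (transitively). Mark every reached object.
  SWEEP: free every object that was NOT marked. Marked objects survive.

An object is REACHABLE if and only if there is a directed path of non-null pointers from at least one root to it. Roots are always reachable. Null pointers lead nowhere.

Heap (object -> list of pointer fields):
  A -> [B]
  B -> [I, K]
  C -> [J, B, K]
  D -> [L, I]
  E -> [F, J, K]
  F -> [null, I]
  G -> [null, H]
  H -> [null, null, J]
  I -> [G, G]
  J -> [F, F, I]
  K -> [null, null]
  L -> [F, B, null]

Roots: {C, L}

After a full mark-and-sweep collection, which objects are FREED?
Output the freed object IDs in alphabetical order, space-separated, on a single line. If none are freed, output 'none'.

Roots: C L
Mark C: refs=J B K, marked=C
Mark L: refs=F B null, marked=C L
Mark J: refs=F F I, marked=C J L
Mark B: refs=I K, marked=B C J L
Mark K: refs=null null, marked=B C J K L
Mark F: refs=null I, marked=B C F J K L
Mark I: refs=G G, marked=B C F I J K L
Mark G: refs=null H, marked=B C F G I J K L
Mark H: refs=null null J, marked=B C F G H I J K L
Unmarked (collected): A D E

Answer: A D E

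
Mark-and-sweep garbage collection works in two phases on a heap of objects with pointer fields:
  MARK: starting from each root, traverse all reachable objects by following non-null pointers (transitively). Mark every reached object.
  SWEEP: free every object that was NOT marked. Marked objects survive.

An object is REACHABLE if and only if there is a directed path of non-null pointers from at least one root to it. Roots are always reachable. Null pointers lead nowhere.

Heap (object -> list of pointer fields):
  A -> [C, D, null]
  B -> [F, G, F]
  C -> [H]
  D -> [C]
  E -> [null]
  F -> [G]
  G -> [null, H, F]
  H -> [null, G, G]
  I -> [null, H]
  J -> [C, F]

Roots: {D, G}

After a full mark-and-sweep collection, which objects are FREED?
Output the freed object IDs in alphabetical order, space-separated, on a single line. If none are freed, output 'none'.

Answer: A B E I J

Derivation:
Roots: D G
Mark D: refs=C, marked=D
Mark G: refs=null H F, marked=D G
Mark C: refs=H, marked=C D G
Mark H: refs=null G G, marked=C D G H
Mark F: refs=G, marked=C D F G H
Unmarked (collected): A B E I J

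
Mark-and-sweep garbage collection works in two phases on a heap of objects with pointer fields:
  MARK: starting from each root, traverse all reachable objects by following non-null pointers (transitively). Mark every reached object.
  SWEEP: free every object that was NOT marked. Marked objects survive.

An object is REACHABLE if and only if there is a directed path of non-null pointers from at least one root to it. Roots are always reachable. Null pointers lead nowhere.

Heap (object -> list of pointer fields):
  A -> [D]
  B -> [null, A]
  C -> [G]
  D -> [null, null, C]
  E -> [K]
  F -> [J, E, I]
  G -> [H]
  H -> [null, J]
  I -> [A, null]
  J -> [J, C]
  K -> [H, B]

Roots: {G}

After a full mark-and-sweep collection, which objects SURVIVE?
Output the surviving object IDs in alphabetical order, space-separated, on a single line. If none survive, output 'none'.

Answer: C G H J

Derivation:
Roots: G
Mark G: refs=H, marked=G
Mark H: refs=null J, marked=G H
Mark J: refs=J C, marked=G H J
Mark C: refs=G, marked=C G H J
Unmarked (collected): A B D E F I K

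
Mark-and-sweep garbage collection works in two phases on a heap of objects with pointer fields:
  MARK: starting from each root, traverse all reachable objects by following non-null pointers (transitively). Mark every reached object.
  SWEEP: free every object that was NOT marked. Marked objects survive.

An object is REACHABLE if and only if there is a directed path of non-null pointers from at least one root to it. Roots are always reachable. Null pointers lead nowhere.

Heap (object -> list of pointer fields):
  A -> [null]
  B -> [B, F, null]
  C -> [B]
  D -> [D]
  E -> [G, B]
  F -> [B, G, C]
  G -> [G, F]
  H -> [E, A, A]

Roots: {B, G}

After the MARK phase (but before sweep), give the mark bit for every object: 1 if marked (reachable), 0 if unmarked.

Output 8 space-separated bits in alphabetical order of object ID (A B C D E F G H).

Answer: 0 1 1 0 0 1 1 0

Derivation:
Roots: B G
Mark B: refs=B F null, marked=B
Mark G: refs=G F, marked=B G
Mark F: refs=B G C, marked=B F G
Mark C: refs=B, marked=B C F G
Unmarked (collected): A D E H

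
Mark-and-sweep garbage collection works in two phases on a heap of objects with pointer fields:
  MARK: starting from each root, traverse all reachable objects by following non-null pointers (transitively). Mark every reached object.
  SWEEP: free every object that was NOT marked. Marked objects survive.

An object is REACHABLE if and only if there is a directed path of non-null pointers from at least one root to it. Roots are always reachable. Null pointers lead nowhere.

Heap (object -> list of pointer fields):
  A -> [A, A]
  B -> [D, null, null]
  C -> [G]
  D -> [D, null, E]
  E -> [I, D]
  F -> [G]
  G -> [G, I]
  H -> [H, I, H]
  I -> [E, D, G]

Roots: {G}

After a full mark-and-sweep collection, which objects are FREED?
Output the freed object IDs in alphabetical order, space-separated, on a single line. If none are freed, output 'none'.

Roots: G
Mark G: refs=G I, marked=G
Mark I: refs=E D G, marked=G I
Mark E: refs=I D, marked=E G I
Mark D: refs=D null E, marked=D E G I
Unmarked (collected): A B C F H

Answer: A B C F H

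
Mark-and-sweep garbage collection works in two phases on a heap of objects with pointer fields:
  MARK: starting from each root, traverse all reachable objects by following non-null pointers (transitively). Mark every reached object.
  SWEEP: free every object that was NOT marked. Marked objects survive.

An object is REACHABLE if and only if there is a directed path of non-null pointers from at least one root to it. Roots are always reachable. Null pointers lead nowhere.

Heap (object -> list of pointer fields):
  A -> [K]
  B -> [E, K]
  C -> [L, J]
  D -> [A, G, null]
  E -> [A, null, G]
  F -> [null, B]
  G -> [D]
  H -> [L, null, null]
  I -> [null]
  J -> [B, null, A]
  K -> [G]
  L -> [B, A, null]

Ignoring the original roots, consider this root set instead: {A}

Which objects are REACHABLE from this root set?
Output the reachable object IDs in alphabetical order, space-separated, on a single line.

Answer: A D G K

Derivation:
Roots: A
Mark A: refs=K, marked=A
Mark K: refs=G, marked=A K
Mark G: refs=D, marked=A G K
Mark D: refs=A G null, marked=A D G K
Unmarked (collected): B C E F H I J L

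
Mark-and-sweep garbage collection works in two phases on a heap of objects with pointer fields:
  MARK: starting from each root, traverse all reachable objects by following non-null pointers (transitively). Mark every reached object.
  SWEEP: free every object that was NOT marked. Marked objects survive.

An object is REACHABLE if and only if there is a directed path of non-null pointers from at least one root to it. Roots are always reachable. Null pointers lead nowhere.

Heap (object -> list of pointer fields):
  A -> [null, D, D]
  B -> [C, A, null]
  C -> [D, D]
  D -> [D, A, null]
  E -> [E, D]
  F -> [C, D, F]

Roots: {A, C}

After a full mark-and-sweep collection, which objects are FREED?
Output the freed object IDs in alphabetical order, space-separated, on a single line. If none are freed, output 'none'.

Answer: B E F

Derivation:
Roots: A C
Mark A: refs=null D D, marked=A
Mark C: refs=D D, marked=A C
Mark D: refs=D A null, marked=A C D
Unmarked (collected): B E F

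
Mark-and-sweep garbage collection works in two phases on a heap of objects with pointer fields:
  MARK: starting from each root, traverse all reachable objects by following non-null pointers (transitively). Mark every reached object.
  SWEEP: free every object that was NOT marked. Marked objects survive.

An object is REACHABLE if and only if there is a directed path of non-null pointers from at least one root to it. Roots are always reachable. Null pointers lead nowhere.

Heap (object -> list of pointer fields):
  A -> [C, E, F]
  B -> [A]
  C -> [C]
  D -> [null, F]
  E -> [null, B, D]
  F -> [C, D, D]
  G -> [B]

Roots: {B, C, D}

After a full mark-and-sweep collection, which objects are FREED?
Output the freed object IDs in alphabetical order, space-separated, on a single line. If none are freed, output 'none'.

Answer: G

Derivation:
Roots: B C D
Mark B: refs=A, marked=B
Mark C: refs=C, marked=B C
Mark D: refs=null F, marked=B C D
Mark A: refs=C E F, marked=A B C D
Mark F: refs=C D D, marked=A B C D F
Mark E: refs=null B D, marked=A B C D E F
Unmarked (collected): G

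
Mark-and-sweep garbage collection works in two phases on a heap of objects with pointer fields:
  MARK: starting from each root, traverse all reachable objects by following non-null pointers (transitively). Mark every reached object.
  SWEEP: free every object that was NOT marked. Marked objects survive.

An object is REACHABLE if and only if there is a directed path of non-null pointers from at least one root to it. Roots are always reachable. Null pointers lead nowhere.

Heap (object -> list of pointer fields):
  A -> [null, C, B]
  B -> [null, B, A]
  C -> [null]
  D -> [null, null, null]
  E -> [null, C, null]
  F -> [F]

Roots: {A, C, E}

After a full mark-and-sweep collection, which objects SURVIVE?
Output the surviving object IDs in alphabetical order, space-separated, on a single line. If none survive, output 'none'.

Roots: A C E
Mark A: refs=null C B, marked=A
Mark C: refs=null, marked=A C
Mark E: refs=null C null, marked=A C E
Mark B: refs=null B A, marked=A B C E
Unmarked (collected): D F

Answer: A B C E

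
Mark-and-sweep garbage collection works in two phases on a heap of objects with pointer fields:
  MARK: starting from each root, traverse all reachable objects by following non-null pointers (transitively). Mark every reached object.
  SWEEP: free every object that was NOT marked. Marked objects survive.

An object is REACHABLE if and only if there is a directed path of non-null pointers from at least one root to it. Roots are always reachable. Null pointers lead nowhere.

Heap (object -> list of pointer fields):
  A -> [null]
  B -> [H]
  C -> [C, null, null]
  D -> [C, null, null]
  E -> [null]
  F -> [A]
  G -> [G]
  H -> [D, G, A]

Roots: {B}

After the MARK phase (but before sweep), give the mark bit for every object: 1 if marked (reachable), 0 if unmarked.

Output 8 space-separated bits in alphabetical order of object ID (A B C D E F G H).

Answer: 1 1 1 1 0 0 1 1

Derivation:
Roots: B
Mark B: refs=H, marked=B
Mark H: refs=D G A, marked=B H
Mark D: refs=C null null, marked=B D H
Mark G: refs=G, marked=B D G H
Mark A: refs=null, marked=A B D G H
Mark C: refs=C null null, marked=A B C D G H
Unmarked (collected): E F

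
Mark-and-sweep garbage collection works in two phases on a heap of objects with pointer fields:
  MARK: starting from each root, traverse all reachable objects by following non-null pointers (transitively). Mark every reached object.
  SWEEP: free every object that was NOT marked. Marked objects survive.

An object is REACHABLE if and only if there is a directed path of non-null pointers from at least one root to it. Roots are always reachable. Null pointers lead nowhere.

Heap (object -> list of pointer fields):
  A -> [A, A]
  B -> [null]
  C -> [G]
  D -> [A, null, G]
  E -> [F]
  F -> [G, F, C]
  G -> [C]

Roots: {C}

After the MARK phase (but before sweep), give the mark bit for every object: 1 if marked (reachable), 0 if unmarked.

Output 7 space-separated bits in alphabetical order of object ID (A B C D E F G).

Roots: C
Mark C: refs=G, marked=C
Mark G: refs=C, marked=C G
Unmarked (collected): A B D E F

Answer: 0 0 1 0 0 0 1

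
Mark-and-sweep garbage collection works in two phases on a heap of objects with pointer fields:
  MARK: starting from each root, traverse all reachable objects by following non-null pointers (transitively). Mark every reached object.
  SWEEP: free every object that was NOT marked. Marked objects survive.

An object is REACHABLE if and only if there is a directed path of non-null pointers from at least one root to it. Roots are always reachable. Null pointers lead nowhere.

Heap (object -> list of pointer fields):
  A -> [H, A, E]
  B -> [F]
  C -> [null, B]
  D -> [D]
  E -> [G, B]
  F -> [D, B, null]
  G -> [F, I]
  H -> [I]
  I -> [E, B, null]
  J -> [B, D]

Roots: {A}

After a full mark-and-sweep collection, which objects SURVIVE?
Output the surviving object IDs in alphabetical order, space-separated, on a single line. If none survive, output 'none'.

Roots: A
Mark A: refs=H A E, marked=A
Mark H: refs=I, marked=A H
Mark E: refs=G B, marked=A E H
Mark I: refs=E B null, marked=A E H I
Mark G: refs=F I, marked=A E G H I
Mark B: refs=F, marked=A B E G H I
Mark F: refs=D B null, marked=A B E F G H I
Mark D: refs=D, marked=A B D E F G H I
Unmarked (collected): C J

Answer: A B D E F G H I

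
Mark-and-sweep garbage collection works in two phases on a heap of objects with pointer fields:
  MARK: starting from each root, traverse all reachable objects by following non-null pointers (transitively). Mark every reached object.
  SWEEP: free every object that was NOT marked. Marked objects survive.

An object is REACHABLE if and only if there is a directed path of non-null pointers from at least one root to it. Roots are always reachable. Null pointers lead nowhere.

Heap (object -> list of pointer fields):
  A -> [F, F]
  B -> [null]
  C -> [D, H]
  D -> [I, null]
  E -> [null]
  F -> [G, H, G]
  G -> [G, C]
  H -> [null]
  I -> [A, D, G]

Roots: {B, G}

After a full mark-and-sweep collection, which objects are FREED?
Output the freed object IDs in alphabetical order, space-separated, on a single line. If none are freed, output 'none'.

Answer: E

Derivation:
Roots: B G
Mark B: refs=null, marked=B
Mark G: refs=G C, marked=B G
Mark C: refs=D H, marked=B C G
Mark D: refs=I null, marked=B C D G
Mark H: refs=null, marked=B C D G H
Mark I: refs=A D G, marked=B C D G H I
Mark A: refs=F F, marked=A B C D G H I
Mark F: refs=G H G, marked=A B C D F G H I
Unmarked (collected): E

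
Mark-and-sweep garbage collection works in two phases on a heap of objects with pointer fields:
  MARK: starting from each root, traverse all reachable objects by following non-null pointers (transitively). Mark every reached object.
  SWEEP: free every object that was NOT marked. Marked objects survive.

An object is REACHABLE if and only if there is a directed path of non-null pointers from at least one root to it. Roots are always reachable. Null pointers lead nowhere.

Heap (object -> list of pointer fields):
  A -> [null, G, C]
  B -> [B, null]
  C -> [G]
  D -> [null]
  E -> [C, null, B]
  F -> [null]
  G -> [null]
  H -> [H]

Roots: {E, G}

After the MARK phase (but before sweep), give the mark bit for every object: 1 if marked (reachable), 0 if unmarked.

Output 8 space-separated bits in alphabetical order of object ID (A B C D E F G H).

Roots: E G
Mark E: refs=C null B, marked=E
Mark G: refs=null, marked=E G
Mark C: refs=G, marked=C E G
Mark B: refs=B null, marked=B C E G
Unmarked (collected): A D F H

Answer: 0 1 1 0 1 0 1 0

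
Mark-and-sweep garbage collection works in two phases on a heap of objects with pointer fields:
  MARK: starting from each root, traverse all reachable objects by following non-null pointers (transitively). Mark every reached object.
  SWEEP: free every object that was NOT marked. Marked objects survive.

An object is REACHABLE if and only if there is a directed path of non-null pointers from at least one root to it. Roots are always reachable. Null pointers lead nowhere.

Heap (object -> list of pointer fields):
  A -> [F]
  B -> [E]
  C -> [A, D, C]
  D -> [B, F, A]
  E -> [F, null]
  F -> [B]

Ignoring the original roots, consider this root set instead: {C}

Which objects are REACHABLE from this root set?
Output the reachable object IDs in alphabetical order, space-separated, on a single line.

Answer: A B C D E F

Derivation:
Roots: C
Mark C: refs=A D C, marked=C
Mark A: refs=F, marked=A C
Mark D: refs=B F A, marked=A C D
Mark F: refs=B, marked=A C D F
Mark B: refs=E, marked=A B C D F
Mark E: refs=F null, marked=A B C D E F
Unmarked (collected): (none)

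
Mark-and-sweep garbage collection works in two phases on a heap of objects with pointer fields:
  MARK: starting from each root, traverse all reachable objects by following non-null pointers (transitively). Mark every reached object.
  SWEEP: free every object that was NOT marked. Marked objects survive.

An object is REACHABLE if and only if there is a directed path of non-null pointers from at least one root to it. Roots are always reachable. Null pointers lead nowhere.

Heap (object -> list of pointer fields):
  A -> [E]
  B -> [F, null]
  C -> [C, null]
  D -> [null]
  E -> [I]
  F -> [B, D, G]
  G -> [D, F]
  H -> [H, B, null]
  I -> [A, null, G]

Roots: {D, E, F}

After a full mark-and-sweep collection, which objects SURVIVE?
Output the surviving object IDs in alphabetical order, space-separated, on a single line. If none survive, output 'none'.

Roots: D E F
Mark D: refs=null, marked=D
Mark E: refs=I, marked=D E
Mark F: refs=B D G, marked=D E F
Mark I: refs=A null G, marked=D E F I
Mark B: refs=F null, marked=B D E F I
Mark G: refs=D F, marked=B D E F G I
Mark A: refs=E, marked=A B D E F G I
Unmarked (collected): C H

Answer: A B D E F G I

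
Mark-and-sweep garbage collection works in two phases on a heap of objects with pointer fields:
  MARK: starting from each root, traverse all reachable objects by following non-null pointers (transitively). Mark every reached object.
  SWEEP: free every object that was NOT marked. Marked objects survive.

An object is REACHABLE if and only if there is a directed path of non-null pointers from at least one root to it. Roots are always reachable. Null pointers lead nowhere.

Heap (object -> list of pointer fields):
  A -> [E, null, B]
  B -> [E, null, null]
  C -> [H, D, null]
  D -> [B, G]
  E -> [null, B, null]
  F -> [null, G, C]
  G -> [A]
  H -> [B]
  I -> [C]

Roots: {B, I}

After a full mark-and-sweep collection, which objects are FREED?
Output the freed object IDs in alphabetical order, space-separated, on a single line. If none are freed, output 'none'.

Answer: F

Derivation:
Roots: B I
Mark B: refs=E null null, marked=B
Mark I: refs=C, marked=B I
Mark E: refs=null B null, marked=B E I
Mark C: refs=H D null, marked=B C E I
Mark H: refs=B, marked=B C E H I
Mark D: refs=B G, marked=B C D E H I
Mark G: refs=A, marked=B C D E G H I
Mark A: refs=E null B, marked=A B C D E G H I
Unmarked (collected): F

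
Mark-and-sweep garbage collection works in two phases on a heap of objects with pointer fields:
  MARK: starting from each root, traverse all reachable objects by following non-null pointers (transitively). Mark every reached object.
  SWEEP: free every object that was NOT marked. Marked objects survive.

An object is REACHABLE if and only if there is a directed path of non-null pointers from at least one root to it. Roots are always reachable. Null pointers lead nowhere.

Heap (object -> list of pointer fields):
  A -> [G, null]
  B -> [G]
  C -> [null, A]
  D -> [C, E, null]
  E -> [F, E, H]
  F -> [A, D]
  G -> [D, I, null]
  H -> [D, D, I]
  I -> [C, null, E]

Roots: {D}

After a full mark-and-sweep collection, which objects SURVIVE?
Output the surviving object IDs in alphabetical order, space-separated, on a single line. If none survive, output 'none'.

Answer: A C D E F G H I

Derivation:
Roots: D
Mark D: refs=C E null, marked=D
Mark C: refs=null A, marked=C D
Mark E: refs=F E H, marked=C D E
Mark A: refs=G null, marked=A C D E
Mark F: refs=A D, marked=A C D E F
Mark H: refs=D D I, marked=A C D E F H
Mark G: refs=D I null, marked=A C D E F G H
Mark I: refs=C null E, marked=A C D E F G H I
Unmarked (collected): B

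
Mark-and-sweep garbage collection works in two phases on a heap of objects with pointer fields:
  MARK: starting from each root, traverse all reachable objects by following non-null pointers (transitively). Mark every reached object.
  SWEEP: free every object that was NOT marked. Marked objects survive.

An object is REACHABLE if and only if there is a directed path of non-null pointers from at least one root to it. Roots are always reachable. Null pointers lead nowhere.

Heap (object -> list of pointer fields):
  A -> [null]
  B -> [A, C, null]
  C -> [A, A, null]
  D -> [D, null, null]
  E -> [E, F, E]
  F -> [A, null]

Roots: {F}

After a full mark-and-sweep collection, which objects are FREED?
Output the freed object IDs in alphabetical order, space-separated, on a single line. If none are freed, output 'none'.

Roots: F
Mark F: refs=A null, marked=F
Mark A: refs=null, marked=A F
Unmarked (collected): B C D E

Answer: B C D E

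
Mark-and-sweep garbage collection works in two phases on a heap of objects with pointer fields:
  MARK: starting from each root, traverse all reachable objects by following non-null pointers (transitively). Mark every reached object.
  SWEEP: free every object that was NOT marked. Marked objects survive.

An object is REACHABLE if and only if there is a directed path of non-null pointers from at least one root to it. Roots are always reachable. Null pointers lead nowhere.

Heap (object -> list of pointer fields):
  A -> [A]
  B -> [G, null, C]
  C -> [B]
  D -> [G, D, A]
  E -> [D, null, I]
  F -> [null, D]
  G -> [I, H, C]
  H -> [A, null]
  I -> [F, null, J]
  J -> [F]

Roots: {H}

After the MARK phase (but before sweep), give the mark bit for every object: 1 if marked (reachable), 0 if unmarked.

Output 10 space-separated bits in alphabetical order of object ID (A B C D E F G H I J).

Answer: 1 0 0 0 0 0 0 1 0 0

Derivation:
Roots: H
Mark H: refs=A null, marked=H
Mark A: refs=A, marked=A H
Unmarked (collected): B C D E F G I J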